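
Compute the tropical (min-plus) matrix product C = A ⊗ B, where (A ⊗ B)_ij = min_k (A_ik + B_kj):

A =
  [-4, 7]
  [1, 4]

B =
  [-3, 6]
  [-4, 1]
A ⊗ B =
  [-7, 2]
  [-2, 5]

Apply the min-plus product entry-by-entry:
  C[0][0] = min over k of (A[0][0] + B[0][0] = -4 + -3 = -7, A[0][1] + B[1][0] = 7 + -4 = 3) = -7 (attained at k = 0)
  C[0][1] = min over k of (A[0][0] + B[0][1] = -4 + 6 = 2, A[0][1] + B[1][1] = 7 + 1 = 8) = 2 (attained at k = 0)
  C[1][0] = min over k of (A[1][0] + B[0][0] = 1 + -3 = -2, A[1][1] + B[1][0] = 4 + -4 = 0) = -2 (attained at k = 0)
  C[1][1] = min over k of (A[1][0] + B[0][1] = 1 + 6 = 7, A[1][1] + B[1][1] = 4 + 1 = 5) = 5 (attained at k = 1)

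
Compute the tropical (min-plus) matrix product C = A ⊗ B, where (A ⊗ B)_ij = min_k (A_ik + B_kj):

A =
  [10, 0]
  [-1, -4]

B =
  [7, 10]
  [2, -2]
A ⊗ B =
  [2, -2]
  [-2, -6]

Apply the min-plus product entry-by-entry:
  C[0][0] = min over k of (A[0][0] + B[0][0] = 10 + 7 = 17, A[0][1] + B[1][0] = 0 + 2 = 2) = 2 (attained at k = 1)
  C[0][1] = min over k of (A[0][0] + B[0][1] = 10 + 10 = 20, A[0][1] + B[1][1] = 0 + -2 = -2) = -2 (attained at k = 1)
  C[1][0] = min over k of (A[1][0] + B[0][0] = -1 + 7 = 6, A[1][1] + B[1][0] = -4 + 2 = -2) = -2 (attained at k = 1)
  C[1][1] = min over k of (A[1][0] + B[0][1] = -1 + 10 = 9, A[1][1] + B[1][1] = -4 + -2 = -6) = -6 (attained at k = 1)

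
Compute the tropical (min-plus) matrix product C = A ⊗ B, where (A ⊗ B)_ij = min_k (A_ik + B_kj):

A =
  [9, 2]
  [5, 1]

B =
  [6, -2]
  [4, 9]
A ⊗ B =
  [6, 7]
  [5, 3]

Apply the min-plus product entry-by-entry:
  C[0][0] = min over k of (A[0][0] + B[0][0] = 9 + 6 = 15, A[0][1] + B[1][0] = 2 + 4 = 6) = 6 (attained at k = 1)
  C[0][1] = min over k of (A[0][0] + B[0][1] = 9 + -2 = 7, A[0][1] + B[1][1] = 2 + 9 = 11) = 7 (attained at k = 0)
  C[1][0] = min over k of (A[1][0] + B[0][0] = 5 + 6 = 11, A[1][1] + B[1][0] = 1 + 4 = 5) = 5 (attained at k = 1)
  C[1][1] = min over k of (A[1][0] + B[0][1] = 5 + -2 = 3, A[1][1] + B[1][1] = 1 + 9 = 10) = 3 (attained at k = 0)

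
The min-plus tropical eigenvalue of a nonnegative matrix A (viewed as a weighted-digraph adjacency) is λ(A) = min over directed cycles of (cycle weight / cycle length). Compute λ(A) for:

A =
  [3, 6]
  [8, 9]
λ(A) = 3

Enumerate directed cycles and compute their means (weight / length). Sample:
  cycle 0 → 0: weight = 3, length = 1, mean = 3/1 ≈ 3.000
  cycle 1 → 1: weight = 9, length = 1, mean = 9/1 ≈ 9.000
  cycle 0 → 1 → 0: weight = 14, length = 2, mean = 14/2 ≈ 7.000
  cycle 1 → 0 → 1: weight = 14, length = 2, mean = 14/2 ≈ 7.000
Minimum mean = 3.000, attained e.g. along the cycle 0 → 0 with weight 3 and length 1. So λ(A) = 3/1 = 3.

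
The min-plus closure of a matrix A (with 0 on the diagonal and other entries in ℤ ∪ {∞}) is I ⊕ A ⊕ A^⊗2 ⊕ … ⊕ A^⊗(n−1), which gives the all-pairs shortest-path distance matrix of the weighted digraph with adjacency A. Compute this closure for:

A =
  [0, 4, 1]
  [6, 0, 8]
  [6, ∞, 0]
Closure =
  [0, 4, 1]
  [6, 0, 7]
  [6, 10, 0]

This is the Floyd-Warshall all-pairs shortest-path computation. For each intermediate vertex k = 0, 1, …, 2, update dist[i][j] ← min(dist[i][j], dist[i][k] + dist[k][j]). The final matrix gives, for each (i, j), the minimum total weight of any directed path from i to j (possibly empty when i = j).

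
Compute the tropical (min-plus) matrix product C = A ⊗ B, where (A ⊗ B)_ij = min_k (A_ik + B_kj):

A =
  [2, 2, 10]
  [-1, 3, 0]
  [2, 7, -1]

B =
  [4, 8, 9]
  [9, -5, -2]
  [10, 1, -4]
A ⊗ B =
  [6, -3, 0]
  [3, -2, -4]
  [6, 0, -5]

Apply the min-plus product entry-by-entry:
  C[0][0] = min over k of (A[0][0] + B[0][0] = 2 + 4 = 6, A[0][1] + B[1][0] = 2 + 9 = 11, A[0][2] + B[2][0] = 10 + 10 = 20) = 6 (attained at k = 0)
  C[0][1] = min over k of (A[0][0] + B[0][1] = 2 + 8 = 10, A[0][1] + B[1][1] = 2 + -5 = -3, A[0][2] + B[2][1] = 10 + 1 = 11) = -3 (attained at k = 1)
  C[0][2] = min over k of (A[0][0] + B[0][2] = 2 + 9 = 11, A[0][1] + B[1][2] = 2 + -2 = 0, A[0][2] + B[2][2] = 10 + -4 = 6) = 0 (attained at k = 1)
  C[1][0] = min over k of (A[1][0] + B[0][0] = -1 + 4 = 3, A[1][1] + B[1][0] = 3 + 9 = 12, A[1][2] + B[2][0] = 0 + 10 = 10) = 3 (attained at k = 0)
  C[1][1] = min over k of (A[1][0] + B[0][1] = -1 + 8 = 7, A[1][1] + B[1][1] = 3 + -5 = -2, A[1][2] + B[2][1] = 0 + 1 = 1) = -2 (attained at k = 1)
  C[1][2] = min over k of (A[1][0] + B[0][2] = -1 + 9 = 8, A[1][1] + B[1][2] = 3 + -2 = 1, A[1][2] + B[2][2] = 0 + -4 = -4) = -4 (attained at k = 2)
  C[2][0] = min over k of (A[2][0] + B[0][0] = 2 + 4 = 6, A[2][1] + B[1][0] = 7 + 9 = 16, A[2][2] + B[2][0] = -1 + 10 = 9) = 6 (attained at k = 0)
  C[2][1] = min over k of (A[2][0] + B[0][1] = 2 + 8 = 10, A[2][1] + B[1][1] = 7 + -5 = 2, A[2][2] + B[2][1] = -1 + 1 = 0) = 0 (attained at k = 2)
  C[2][2] = min over k of (A[2][0] + B[0][2] = 2 + 9 = 11, A[2][1] + B[1][2] = 7 + -2 = 5, A[2][2] + B[2][2] = -1 + -4 = -5) = -5 (attained at k = 2)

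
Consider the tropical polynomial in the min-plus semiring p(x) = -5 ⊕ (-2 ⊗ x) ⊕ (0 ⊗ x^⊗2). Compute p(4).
p(4) = -5

A tropical monomial a ⊗ x^⊗i evaluates to a + i · x. Evaluating each term at x = 4:
  Term 0 contributes -5 + 0 · 4 = -5
  Term 1 contributes -2 + 1 · 4 = 2
  Term 2 contributes 0 + 2 · 4 = 8
p(4) = ⊕ of these = min[-5, 2, 8] = -5.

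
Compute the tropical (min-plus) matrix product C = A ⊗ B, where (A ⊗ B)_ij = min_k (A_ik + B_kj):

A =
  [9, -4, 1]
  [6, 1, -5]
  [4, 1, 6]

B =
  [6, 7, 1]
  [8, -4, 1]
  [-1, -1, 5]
A ⊗ B =
  [0, -8, -3]
  [-6, -6, 0]
  [5, -3, 2]

Apply the min-plus product entry-by-entry:
  C[0][0] = min over k of (A[0][0] + B[0][0] = 9 + 6 = 15, A[0][1] + B[1][0] = -4 + 8 = 4, A[0][2] + B[2][0] = 1 + -1 = 0) = 0 (attained at k = 2)
  C[0][1] = min over k of (A[0][0] + B[0][1] = 9 + 7 = 16, A[0][1] + B[1][1] = -4 + -4 = -8, A[0][2] + B[2][1] = 1 + -1 = 0) = -8 (attained at k = 1)
  C[0][2] = min over k of (A[0][0] + B[0][2] = 9 + 1 = 10, A[0][1] + B[1][2] = -4 + 1 = -3, A[0][2] + B[2][2] = 1 + 5 = 6) = -3 (attained at k = 1)
  C[1][0] = min over k of (A[1][0] + B[0][0] = 6 + 6 = 12, A[1][1] + B[1][0] = 1 + 8 = 9, A[1][2] + B[2][0] = -5 + -1 = -6) = -6 (attained at k = 2)
  C[1][1] = min over k of (A[1][0] + B[0][1] = 6 + 7 = 13, A[1][1] + B[1][1] = 1 + -4 = -3, A[1][2] + B[2][1] = -5 + -1 = -6) = -6 (attained at k = 2)
  C[1][2] = min over k of (A[1][0] + B[0][2] = 6 + 1 = 7, A[1][1] + B[1][2] = 1 + 1 = 2, A[1][2] + B[2][2] = -5 + 5 = 0) = 0 (attained at k = 2)
  C[2][0] = min over k of (A[2][0] + B[0][0] = 4 + 6 = 10, A[2][1] + B[1][0] = 1 + 8 = 9, A[2][2] + B[2][0] = 6 + -1 = 5) = 5 (attained at k = 2)
  C[2][1] = min over k of (A[2][0] + B[0][1] = 4 + 7 = 11, A[2][1] + B[1][1] = 1 + -4 = -3, A[2][2] + B[2][1] = 6 + -1 = 5) = -3 (attained at k = 1)
  C[2][2] = min over k of (A[2][0] + B[0][2] = 4 + 1 = 5, A[2][1] + B[1][2] = 1 + 1 = 2, A[2][2] + B[2][2] = 6 + 5 = 11) = 2 (attained at k = 1)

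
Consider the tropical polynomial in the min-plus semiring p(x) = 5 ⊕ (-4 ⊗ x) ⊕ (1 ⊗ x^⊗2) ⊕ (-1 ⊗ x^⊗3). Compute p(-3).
p(-3) = -10

A tropical monomial a ⊗ x^⊗i evaluates to a + i · x. Evaluating each term at x = -3:
  Term 0 contributes 5 + 0 · -3 = 5
  Term 1 contributes -4 + 1 · -3 = -7
  Term 2 contributes 1 + 2 · -3 = -5
  Term 3 contributes -1 + 3 · -3 = -10
p(-3) = ⊕ of these = min[5, -7, -5, -10] = -10.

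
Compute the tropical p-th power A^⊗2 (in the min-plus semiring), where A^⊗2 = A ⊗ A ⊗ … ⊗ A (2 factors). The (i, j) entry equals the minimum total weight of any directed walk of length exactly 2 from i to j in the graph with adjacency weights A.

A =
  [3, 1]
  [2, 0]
A^⊗2 =
  [3, 1]
  [2, 0]

Each entry (A^⊗2)_ij equals the minimum over all length-2 walks i = v_0 → v_1 → … → v_2 = j of Σ_t A[v_t][v_{t+1}]. For example, for (i, j) = (0, 1) we minimise over 2 possible intermediate vertex sequences; the minimum is 1, attained along the walk 0 → 1 → 1.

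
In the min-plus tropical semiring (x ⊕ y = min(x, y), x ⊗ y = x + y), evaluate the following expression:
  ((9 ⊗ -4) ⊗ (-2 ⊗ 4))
((9 ⊗ -4) ⊗ (-2 ⊗ 4)) = 7

Expand innermost to outermost. Recall ⊕ takes the minimum of its arguments and ⊗ takes their sum. Working out the expression ((9 ⊗ -4) ⊗ (-2 ⊗ 4)) gives 7.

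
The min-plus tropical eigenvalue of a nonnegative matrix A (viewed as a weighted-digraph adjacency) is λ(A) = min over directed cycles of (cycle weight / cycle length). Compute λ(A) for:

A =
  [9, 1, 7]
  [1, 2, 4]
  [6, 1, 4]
λ(A) = 1

Enumerate directed cycles and compute their means (weight / length). Sample:
  cycle 0 → 0: weight = 9, length = 1, mean = 9/1 ≈ 9.000
  cycle 1 → 1: weight = 2, length = 1, mean = 2/1 ≈ 2.000
  cycle 2 → 2: weight = 4, length = 1, mean = 4/1 ≈ 4.000
  cycle 0 → 1 → 0: weight = 2, length = 2, mean = 2/2 ≈ 1.000
  cycle 0 → 2 → 0: weight = 13, length = 2, mean = 13/2 ≈ 6.500
  cycle 1 → 0 → 1: weight = 2, length = 2, mean = 2/2 ≈ 1.000
Minimum mean = 1.000, attained e.g. along the cycle 0 → 1 → 0 with weight 2 and length 2. So λ(A) = 2/2 = 1.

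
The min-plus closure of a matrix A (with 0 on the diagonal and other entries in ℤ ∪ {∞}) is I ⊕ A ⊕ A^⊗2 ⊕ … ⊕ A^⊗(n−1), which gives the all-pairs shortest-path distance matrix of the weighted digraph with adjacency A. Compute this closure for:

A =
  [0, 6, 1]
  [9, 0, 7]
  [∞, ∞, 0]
Closure =
  [0, 6, 1]
  [9, 0, 7]
  [∞, ∞, 0]

This is the Floyd-Warshall all-pairs shortest-path computation. For each intermediate vertex k = 0, 1, …, 2, update dist[i][j] ← min(dist[i][j], dist[i][k] + dist[k][j]). The final matrix gives, for each (i, j), the minimum total weight of any directed path from i to j (possibly empty when i = j).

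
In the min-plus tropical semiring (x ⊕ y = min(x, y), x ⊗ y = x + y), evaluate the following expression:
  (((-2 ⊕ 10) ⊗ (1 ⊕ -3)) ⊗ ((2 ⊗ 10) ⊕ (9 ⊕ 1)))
(((-2 ⊕ 10) ⊗ (1 ⊕ -3)) ⊗ ((2 ⊗ 10) ⊕ (9 ⊕ 1))) = -4

Expand innermost to outermost. Recall ⊕ takes the minimum of its arguments and ⊗ takes their sum. Working out the expression (((-2 ⊕ 10) ⊗ (1 ⊕ -3)) ⊗ ((2 ⊗ 10) ⊕ (9 ⊕ 1))) gives -4.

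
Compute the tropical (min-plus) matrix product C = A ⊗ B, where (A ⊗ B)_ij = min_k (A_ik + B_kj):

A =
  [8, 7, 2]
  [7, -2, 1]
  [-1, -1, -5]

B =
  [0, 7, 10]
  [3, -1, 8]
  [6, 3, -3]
A ⊗ B =
  [8, 5, -1]
  [1, -3, -2]
  [-1, -2, -8]

Apply the min-plus product entry-by-entry:
  C[0][0] = min over k of (A[0][0] + B[0][0] = 8 + 0 = 8, A[0][1] + B[1][0] = 7 + 3 = 10, A[0][2] + B[2][0] = 2 + 6 = 8) = 8 (attained at k = 0)
  C[0][1] = min over k of (A[0][0] + B[0][1] = 8 + 7 = 15, A[0][1] + B[1][1] = 7 + -1 = 6, A[0][2] + B[2][1] = 2 + 3 = 5) = 5 (attained at k = 2)
  C[0][2] = min over k of (A[0][0] + B[0][2] = 8 + 10 = 18, A[0][1] + B[1][2] = 7 + 8 = 15, A[0][2] + B[2][2] = 2 + -3 = -1) = -1 (attained at k = 2)
  C[1][0] = min over k of (A[1][0] + B[0][0] = 7 + 0 = 7, A[1][1] + B[1][0] = -2 + 3 = 1, A[1][2] + B[2][0] = 1 + 6 = 7) = 1 (attained at k = 1)
  C[1][1] = min over k of (A[1][0] + B[0][1] = 7 + 7 = 14, A[1][1] + B[1][1] = -2 + -1 = -3, A[1][2] + B[2][1] = 1 + 3 = 4) = -3 (attained at k = 1)
  C[1][2] = min over k of (A[1][0] + B[0][2] = 7 + 10 = 17, A[1][1] + B[1][2] = -2 + 8 = 6, A[1][2] + B[2][2] = 1 + -3 = -2) = -2 (attained at k = 2)
  C[2][0] = min over k of (A[2][0] + B[0][0] = -1 + 0 = -1, A[2][1] + B[1][0] = -1 + 3 = 2, A[2][2] + B[2][0] = -5 + 6 = 1) = -1 (attained at k = 0)
  C[2][1] = min over k of (A[2][0] + B[0][1] = -1 + 7 = 6, A[2][1] + B[1][1] = -1 + -1 = -2, A[2][2] + B[2][1] = -5 + 3 = -2) = -2 (attained at k = 1)
  C[2][2] = min over k of (A[2][0] + B[0][2] = -1 + 10 = 9, A[2][1] + B[1][2] = -1 + 8 = 7, A[2][2] + B[2][2] = -5 + -3 = -8) = -8 (attained at k = 2)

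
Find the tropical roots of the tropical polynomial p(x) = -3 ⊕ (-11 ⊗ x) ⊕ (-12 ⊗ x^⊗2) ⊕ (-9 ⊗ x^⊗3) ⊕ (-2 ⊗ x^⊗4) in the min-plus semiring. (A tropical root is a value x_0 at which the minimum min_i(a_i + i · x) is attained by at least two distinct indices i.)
Roots: {-7, -3, 1, 8}

Each tropical root is a break point of the lower envelope of the lines y = a_i + i · x (there are 5 lines, with slopes 0, 1, ..., 4). Only the lines that attain the minimum somewhere contribute to roots; other lines are dominated. Here the surviving (envelope) indices are i = 4, i = 3, i = 2, i = 1, i = 0.
Intersections between consecutive envelope lines give the roots: for adjacent envelope indices i < j the intersection is x = (a_i − a_j) / (j − i). Reading off the sorted break points: {-7, -3, 1, 8}.
Verification: at each break x_0, at least two indices attain the minimum of min_i(a_i + i · x_0).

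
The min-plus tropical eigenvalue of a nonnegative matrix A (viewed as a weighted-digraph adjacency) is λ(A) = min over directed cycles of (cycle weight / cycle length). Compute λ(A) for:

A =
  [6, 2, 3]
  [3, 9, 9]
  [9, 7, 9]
λ(A) = 5/2

Enumerate directed cycles and compute their means (weight / length). Sample:
  cycle 0 → 0: weight = 6, length = 1, mean = 6/1 ≈ 6.000
  cycle 1 → 1: weight = 9, length = 1, mean = 9/1 ≈ 9.000
  cycle 2 → 2: weight = 9, length = 1, mean = 9/1 ≈ 9.000
  cycle 0 → 1 → 0: weight = 5, length = 2, mean = 5/2 ≈ 2.500
  cycle 0 → 2 → 0: weight = 12, length = 2, mean = 12/2 ≈ 6.000
  cycle 1 → 0 → 1: weight = 5, length = 2, mean = 5/2 ≈ 2.500
Minimum mean = 2.500, attained e.g. along the cycle 0 → 1 → 0 with weight 5 and length 2. So λ(A) = 5/2 = 5/2.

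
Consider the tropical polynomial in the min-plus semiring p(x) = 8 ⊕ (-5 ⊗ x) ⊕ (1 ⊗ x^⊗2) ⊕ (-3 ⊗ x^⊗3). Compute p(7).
p(7) = 2

A tropical monomial a ⊗ x^⊗i evaluates to a + i · x. Evaluating each term at x = 7:
  Term 0 contributes 8 + 0 · 7 = 8
  Term 1 contributes -5 + 1 · 7 = 2
  Term 2 contributes 1 + 2 · 7 = 15
  Term 3 contributes -3 + 3 · 7 = 18
p(7) = ⊕ of these = min[8, 2, 15, 18] = 2.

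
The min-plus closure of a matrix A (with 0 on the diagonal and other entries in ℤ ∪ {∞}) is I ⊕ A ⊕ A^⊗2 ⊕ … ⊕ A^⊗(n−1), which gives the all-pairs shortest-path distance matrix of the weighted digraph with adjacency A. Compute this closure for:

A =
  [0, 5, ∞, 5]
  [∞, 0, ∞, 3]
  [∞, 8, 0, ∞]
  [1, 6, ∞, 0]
Closure =
  [0, 5, ∞, 5]
  [4, 0, ∞, 3]
  [12, 8, 0, 11]
  [1, 6, ∞, 0]

This is the Floyd-Warshall all-pairs shortest-path computation. For each intermediate vertex k = 0, 1, …, 3, update dist[i][j] ← min(dist[i][j], dist[i][k] + dist[k][j]). The final matrix gives, for each (i, j), the minimum total weight of any directed path from i to j (possibly empty when i = j).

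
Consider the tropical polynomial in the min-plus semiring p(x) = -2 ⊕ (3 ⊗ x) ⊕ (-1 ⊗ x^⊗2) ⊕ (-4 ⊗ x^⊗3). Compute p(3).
p(3) = -2

A tropical monomial a ⊗ x^⊗i evaluates to a + i · x. Evaluating each term at x = 3:
  Term 0 contributes -2 + 0 · 3 = -2
  Term 1 contributes 3 + 1 · 3 = 6
  Term 2 contributes -1 + 2 · 3 = 5
  Term 3 contributes -4 + 3 · 3 = 5
p(3) = ⊕ of these = min[-2, 6, 5, 5] = -2.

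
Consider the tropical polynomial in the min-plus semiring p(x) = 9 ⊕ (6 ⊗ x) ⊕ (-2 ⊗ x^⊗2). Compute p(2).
p(2) = 2

A tropical monomial a ⊗ x^⊗i evaluates to a + i · x. Evaluating each term at x = 2:
  Term 0 contributes 9 + 0 · 2 = 9
  Term 1 contributes 6 + 1 · 2 = 8
  Term 2 contributes -2 + 2 · 2 = 2
p(2) = ⊕ of these = min[9, 8, 2] = 2.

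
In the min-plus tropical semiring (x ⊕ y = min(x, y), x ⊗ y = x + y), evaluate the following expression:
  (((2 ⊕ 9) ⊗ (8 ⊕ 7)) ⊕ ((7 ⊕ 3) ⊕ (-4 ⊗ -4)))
(((2 ⊕ 9) ⊗ (8 ⊕ 7)) ⊕ ((7 ⊕ 3) ⊕ (-4 ⊗ -4))) = -8

Expand innermost to outermost. Recall ⊕ takes the minimum of its arguments and ⊗ takes their sum. Working out the expression (((2 ⊕ 9) ⊗ (8 ⊕ 7)) ⊕ ((7 ⊕ 3) ⊕ (-4 ⊗ -4))) gives -8.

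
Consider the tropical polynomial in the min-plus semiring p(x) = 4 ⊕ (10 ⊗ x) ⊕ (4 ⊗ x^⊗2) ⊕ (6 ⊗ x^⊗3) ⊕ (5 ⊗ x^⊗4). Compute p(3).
p(3) = 4

A tropical monomial a ⊗ x^⊗i evaluates to a + i · x. Evaluating each term at x = 3:
  Term 0 contributes 4 + 0 · 3 = 4
  Term 1 contributes 10 + 1 · 3 = 13
  Term 2 contributes 4 + 2 · 3 = 10
  Term 3 contributes 6 + 3 · 3 = 15
  Term 4 contributes 5 + 4 · 3 = 17
p(3) = ⊕ of these = min[4, 13, 10, 15, 17] = 4.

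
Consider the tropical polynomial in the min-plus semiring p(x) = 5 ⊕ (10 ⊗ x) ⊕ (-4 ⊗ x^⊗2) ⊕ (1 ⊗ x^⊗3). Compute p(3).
p(3) = 2

A tropical monomial a ⊗ x^⊗i evaluates to a + i · x. Evaluating each term at x = 3:
  Term 0 contributes 5 + 0 · 3 = 5
  Term 1 contributes 10 + 1 · 3 = 13
  Term 2 contributes -4 + 2 · 3 = 2
  Term 3 contributes 1 + 3 · 3 = 10
p(3) = ⊕ of these = min[5, 13, 2, 10] = 2.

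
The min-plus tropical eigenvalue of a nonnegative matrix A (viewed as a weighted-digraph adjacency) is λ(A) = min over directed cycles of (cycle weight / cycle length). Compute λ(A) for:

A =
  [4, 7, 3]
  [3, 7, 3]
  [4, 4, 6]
λ(A) = 10/3

Enumerate directed cycles and compute their means (weight / length). Sample:
  cycle 0 → 0: weight = 4, length = 1, mean = 4/1 ≈ 4.000
  cycle 1 → 1: weight = 7, length = 1, mean = 7/1 ≈ 7.000
  cycle 2 → 2: weight = 6, length = 1, mean = 6/1 ≈ 6.000
  cycle 0 → 1 → 0: weight = 10, length = 2, mean = 10/2 ≈ 5.000
  cycle 0 → 2 → 0: weight = 7, length = 2, mean = 7/2 ≈ 3.500
  cycle 1 → 0 → 1: weight = 10, length = 2, mean = 10/2 ≈ 5.000
Minimum mean = 3.333, attained e.g. along the cycle 0 → 2 → 1 → 0 with weight 10 and length 3. So λ(A) = 10/3 = 10/3.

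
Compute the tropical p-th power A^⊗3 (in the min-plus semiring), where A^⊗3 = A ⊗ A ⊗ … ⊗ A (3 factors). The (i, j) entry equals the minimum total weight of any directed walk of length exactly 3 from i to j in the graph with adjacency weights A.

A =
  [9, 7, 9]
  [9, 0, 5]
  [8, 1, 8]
A^⊗3 =
  [16, 7, 12]
  [9, 0, 5]
  [10, 1, 6]

Each entry (A^⊗3)_ij equals the minimum over all length-3 walks i = v_0 → v_1 → … → v_3 = j of Σ_t A[v_t][v_{t+1}]. For example, for (i, j) = (0, 2) we minimise over 9 possible intermediate vertex sequences; the minimum is 12, attained along the walk 0 → 1 → 1 → 2.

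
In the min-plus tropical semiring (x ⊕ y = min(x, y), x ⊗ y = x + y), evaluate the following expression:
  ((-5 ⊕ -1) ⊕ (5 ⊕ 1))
((-5 ⊕ -1) ⊕ (5 ⊕ 1)) = -5

Expand innermost to outermost. Recall ⊕ takes the minimum of its arguments and ⊗ takes their sum. Working out the expression ((-5 ⊕ -1) ⊕ (5 ⊕ 1)) gives -5.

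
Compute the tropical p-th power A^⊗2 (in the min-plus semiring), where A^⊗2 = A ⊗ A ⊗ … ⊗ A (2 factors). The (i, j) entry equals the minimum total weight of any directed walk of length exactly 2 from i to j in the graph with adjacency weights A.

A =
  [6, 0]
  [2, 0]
A^⊗2 =
  [2, 0]
  [2, 0]

Each entry (A^⊗2)_ij equals the minimum over all length-2 walks i = v_0 → v_1 → … → v_2 = j of Σ_t A[v_t][v_{t+1}]. For example, for (i, j) = (0, 1) we minimise over 2 possible intermediate vertex sequences; the minimum is 0, attained along the walk 0 → 1 → 1.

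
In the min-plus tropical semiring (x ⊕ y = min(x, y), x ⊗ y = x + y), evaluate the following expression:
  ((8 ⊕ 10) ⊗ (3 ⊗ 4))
((8 ⊕ 10) ⊗ (3 ⊗ 4)) = 15

Expand innermost to outermost. Recall ⊕ takes the minimum of its arguments and ⊗ takes their sum. Working out the expression ((8 ⊕ 10) ⊗ (3 ⊗ 4)) gives 15.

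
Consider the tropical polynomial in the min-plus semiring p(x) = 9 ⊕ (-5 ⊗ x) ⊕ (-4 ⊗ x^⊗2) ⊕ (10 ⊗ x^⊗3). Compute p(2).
p(2) = -3

A tropical monomial a ⊗ x^⊗i evaluates to a + i · x. Evaluating each term at x = 2:
  Term 0 contributes 9 + 0 · 2 = 9
  Term 1 contributes -5 + 1 · 2 = -3
  Term 2 contributes -4 + 2 · 2 = 0
  Term 3 contributes 10 + 3 · 2 = 16
p(2) = ⊕ of these = min[9, -3, 0, 16] = -3.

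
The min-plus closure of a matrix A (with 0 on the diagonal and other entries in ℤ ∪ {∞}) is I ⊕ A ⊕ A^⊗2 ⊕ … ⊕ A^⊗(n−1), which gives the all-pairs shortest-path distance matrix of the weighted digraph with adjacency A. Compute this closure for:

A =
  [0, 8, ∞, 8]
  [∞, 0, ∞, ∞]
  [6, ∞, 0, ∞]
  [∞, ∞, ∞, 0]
Closure =
  [0, 8, ∞, 8]
  [∞, 0, ∞, ∞]
  [6, 14, 0, 14]
  [∞, ∞, ∞, 0]

This is the Floyd-Warshall all-pairs shortest-path computation. For each intermediate vertex k = 0, 1, …, 3, update dist[i][j] ← min(dist[i][j], dist[i][k] + dist[k][j]). The final matrix gives, for each (i, j), the minimum total weight of any directed path from i to j (possibly empty when i = j).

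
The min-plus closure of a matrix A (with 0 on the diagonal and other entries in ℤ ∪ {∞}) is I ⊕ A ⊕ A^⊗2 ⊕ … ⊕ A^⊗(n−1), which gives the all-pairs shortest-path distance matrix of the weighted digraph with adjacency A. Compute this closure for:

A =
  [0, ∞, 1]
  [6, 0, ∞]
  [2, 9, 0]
Closure =
  [0, 10, 1]
  [6, 0, 7]
  [2, 9, 0]

This is the Floyd-Warshall all-pairs shortest-path computation. For each intermediate vertex k = 0, 1, …, 2, update dist[i][j] ← min(dist[i][j], dist[i][k] + dist[k][j]). The final matrix gives, for each (i, j), the minimum total weight of any directed path from i to j (possibly empty when i = j).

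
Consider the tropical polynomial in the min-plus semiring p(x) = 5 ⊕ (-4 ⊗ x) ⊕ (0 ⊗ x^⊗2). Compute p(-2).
p(-2) = -6

A tropical monomial a ⊗ x^⊗i evaluates to a + i · x. Evaluating each term at x = -2:
  Term 0 contributes 5 + 0 · -2 = 5
  Term 1 contributes -4 + 1 · -2 = -6
  Term 2 contributes 0 + 2 · -2 = -4
p(-2) = ⊕ of these = min[5, -6, -4] = -6.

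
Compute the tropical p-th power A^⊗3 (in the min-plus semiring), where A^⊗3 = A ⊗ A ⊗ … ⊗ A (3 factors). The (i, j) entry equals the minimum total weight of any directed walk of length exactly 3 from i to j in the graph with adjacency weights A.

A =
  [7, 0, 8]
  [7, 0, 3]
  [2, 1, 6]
A^⊗3 =
  [5, 0, 3]
  [5, 0, 3]
  [6, 1, 4]

Each entry (A^⊗3)_ij equals the minimum over all length-3 walks i = v_0 → v_1 → … → v_3 = j of Σ_t A[v_t][v_{t+1}]. For example, for (i, j) = (0, 2) we minimise over 9 possible intermediate vertex sequences; the minimum is 3, attained along the walk 0 → 1 → 1 → 2.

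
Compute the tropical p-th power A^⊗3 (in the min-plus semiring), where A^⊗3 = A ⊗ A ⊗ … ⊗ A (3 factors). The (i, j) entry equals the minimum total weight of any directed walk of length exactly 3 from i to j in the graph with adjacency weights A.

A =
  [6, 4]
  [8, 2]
A^⊗3 =
  [14, 8]
  [12, 6]

Each entry (A^⊗3)_ij equals the minimum over all length-3 walks i = v_0 → v_1 → … → v_3 = j of Σ_t A[v_t][v_{t+1}]. For example, for (i, j) = (0, 1) we minimise over 4 possible intermediate vertex sequences; the minimum is 8, attained along the walk 0 → 1 → 1 → 1.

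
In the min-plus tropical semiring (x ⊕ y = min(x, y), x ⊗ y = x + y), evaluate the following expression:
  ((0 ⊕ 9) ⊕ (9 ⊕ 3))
((0 ⊕ 9) ⊕ (9 ⊕ 3)) = 0

Expand innermost to outermost. Recall ⊕ takes the minimum of its arguments and ⊗ takes their sum. Working out the expression ((0 ⊕ 9) ⊕ (9 ⊕ 3)) gives 0.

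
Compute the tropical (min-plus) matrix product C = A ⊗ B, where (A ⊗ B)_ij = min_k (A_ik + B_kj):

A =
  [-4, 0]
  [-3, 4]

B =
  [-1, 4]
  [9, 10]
A ⊗ B =
  [-5, 0]
  [-4, 1]

Apply the min-plus product entry-by-entry:
  C[0][0] = min over k of (A[0][0] + B[0][0] = -4 + -1 = -5, A[0][1] + B[1][0] = 0 + 9 = 9) = -5 (attained at k = 0)
  C[0][1] = min over k of (A[0][0] + B[0][1] = -4 + 4 = 0, A[0][1] + B[1][1] = 0 + 10 = 10) = 0 (attained at k = 0)
  C[1][0] = min over k of (A[1][0] + B[0][0] = -3 + -1 = -4, A[1][1] + B[1][0] = 4 + 9 = 13) = -4 (attained at k = 0)
  C[1][1] = min over k of (A[1][0] + B[0][1] = -3 + 4 = 1, A[1][1] + B[1][1] = 4 + 10 = 14) = 1 (attained at k = 0)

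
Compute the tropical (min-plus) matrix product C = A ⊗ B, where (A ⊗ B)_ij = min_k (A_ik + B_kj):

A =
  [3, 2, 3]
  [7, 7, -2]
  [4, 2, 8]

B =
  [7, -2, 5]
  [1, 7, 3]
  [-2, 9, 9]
A ⊗ B =
  [1, 1, 5]
  [-4, 5, 7]
  [3, 2, 5]

Apply the min-plus product entry-by-entry:
  C[0][0] = min over k of (A[0][0] + B[0][0] = 3 + 7 = 10, A[0][1] + B[1][0] = 2 + 1 = 3, A[0][2] + B[2][0] = 3 + -2 = 1) = 1 (attained at k = 2)
  C[0][1] = min over k of (A[0][0] + B[0][1] = 3 + -2 = 1, A[0][1] + B[1][1] = 2 + 7 = 9, A[0][2] + B[2][1] = 3 + 9 = 12) = 1 (attained at k = 0)
  C[0][2] = min over k of (A[0][0] + B[0][2] = 3 + 5 = 8, A[0][1] + B[1][2] = 2 + 3 = 5, A[0][2] + B[2][2] = 3 + 9 = 12) = 5 (attained at k = 1)
  C[1][0] = min over k of (A[1][0] + B[0][0] = 7 + 7 = 14, A[1][1] + B[1][0] = 7 + 1 = 8, A[1][2] + B[2][0] = -2 + -2 = -4) = -4 (attained at k = 2)
  C[1][1] = min over k of (A[1][0] + B[0][1] = 7 + -2 = 5, A[1][1] + B[1][1] = 7 + 7 = 14, A[1][2] + B[2][1] = -2 + 9 = 7) = 5 (attained at k = 0)
  C[1][2] = min over k of (A[1][0] + B[0][2] = 7 + 5 = 12, A[1][1] + B[1][2] = 7 + 3 = 10, A[1][2] + B[2][2] = -2 + 9 = 7) = 7 (attained at k = 2)
  C[2][0] = min over k of (A[2][0] + B[0][0] = 4 + 7 = 11, A[2][1] + B[1][0] = 2 + 1 = 3, A[2][2] + B[2][0] = 8 + -2 = 6) = 3 (attained at k = 1)
  C[2][1] = min over k of (A[2][0] + B[0][1] = 4 + -2 = 2, A[2][1] + B[1][1] = 2 + 7 = 9, A[2][2] + B[2][1] = 8 + 9 = 17) = 2 (attained at k = 0)
  C[2][2] = min over k of (A[2][0] + B[0][2] = 4 + 5 = 9, A[2][1] + B[1][2] = 2 + 3 = 5, A[2][2] + B[2][2] = 8 + 9 = 17) = 5 (attained at k = 1)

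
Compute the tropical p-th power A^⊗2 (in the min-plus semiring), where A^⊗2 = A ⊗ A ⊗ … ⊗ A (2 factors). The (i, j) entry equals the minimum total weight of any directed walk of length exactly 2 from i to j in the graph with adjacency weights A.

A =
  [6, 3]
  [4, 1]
A^⊗2 =
  [7, 4]
  [5, 2]

Each entry (A^⊗2)_ij equals the minimum over all length-2 walks i = v_0 → v_1 → … → v_2 = j of Σ_t A[v_t][v_{t+1}]. For example, for (i, j) = (0, 1) we minimise over 2 possible intermediate vertex sequences; the minimum is 4, attained along the walk 0 → 1 → 1.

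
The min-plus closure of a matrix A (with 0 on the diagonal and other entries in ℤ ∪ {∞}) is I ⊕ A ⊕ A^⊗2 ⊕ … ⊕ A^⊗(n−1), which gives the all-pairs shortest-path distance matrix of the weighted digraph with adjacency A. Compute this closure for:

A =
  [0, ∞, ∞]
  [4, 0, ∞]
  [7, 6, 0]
Closure =
  [0, ∞, ∞]
  [4, 0, ∞]
  [7, 6, 0]

This is the Floyd-Warshall all-pairs shortest-path computation. For each intermediate vertex k = 0, 1, …, 2, update dist[i][j] ← min(dist[i][j], dist[i][k] + dist[k][j]). The final matrix gives, for each (i, j), the minimum total weight of any directed path from i to j (possibly empty when i = j).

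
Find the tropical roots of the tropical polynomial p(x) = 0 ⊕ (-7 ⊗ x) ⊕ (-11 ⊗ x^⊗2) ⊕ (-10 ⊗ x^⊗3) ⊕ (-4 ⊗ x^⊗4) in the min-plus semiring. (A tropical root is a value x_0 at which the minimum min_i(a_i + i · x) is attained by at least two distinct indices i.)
Roots: {-6, -1, 4, 7}

Each tropical root is a break point of the lower envelope of the lines y = a_i + i · x (there are 5 lines, with slopes 0, 1, ..., 4). Only the lines that attain the minimum somewhere contribute to roots; other lines are dominated. Here the surviving (envelope) indices are i = 4, i = 3, i = 2, i = 1, i = 0.
Intersections between consecutive envelope lines give the roots: for adjacent envelope indices i < j the intersection is x = (a_i − a_j) / (j − i). Reading off the sorted break points: {-6, -1, 4, 7}.
Verification: at each break x_0, at least two indices attain the minimum of min_i(a_i + i · x_0).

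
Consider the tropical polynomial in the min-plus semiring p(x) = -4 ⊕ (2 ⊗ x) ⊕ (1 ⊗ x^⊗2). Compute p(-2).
p(-2) = -4

A tropical monomial a ⊗ x^⊗i evaluates to a + i · x. Evaluating each term at x = -2:
  Term 0 contributes -4 + 0 · -2 = -4
  Term 1 contributes 2 + 1 · -2 = 0
  Term 2 contributes 1 + 2 · -2 = -3
p(-2) = ⊕ of these = min[-4, 0, -3] = -4.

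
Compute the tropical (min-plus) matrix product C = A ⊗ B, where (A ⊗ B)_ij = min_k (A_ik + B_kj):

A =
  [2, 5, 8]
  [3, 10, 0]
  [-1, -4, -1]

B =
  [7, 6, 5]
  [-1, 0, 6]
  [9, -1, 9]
A ⊗ B =
  [4, 5, 7]
  [9, -1, 8]
  [-5, -4, 2]

Apply the min-plus product entry-by-entry:
  C[0][0] = min over k of (A[0][0] + B[0][0] = 2 + 7 = 9, A[0][1] + B[1][0] = 5 + -1 = 4, A[0][2] + B[2][0] = 8 + 9 = 17) = 4 (attained at k = 1)
  C[0][1] = min over k of (A[0][0] + B[0][1] = 2 + 6 = 8, A[0][1] + B[1][1] = 5 + 0 = 5, A[0][2] + B[2][1] = 8 + -1 = 7) = 5 (attained at k = 1)
  C[0][2] = min over k of (A[0][0] + B[0][2] = 2 + 5 = 7, A[0][1] + B[1][2] = 5 + 6 = 11, A[0][2] + B[2][2] = 8 + 9 = 17) = 7 (attained at k = 0)
  C[1][0] = min over k of (A[1][0] + B[0][0] = 3 + 7 = 10, A[1][1] + B[1][0] = 10 + -1 = 9, A[1][2] + B[2][0] = 0 + 9 = 9) = 9 (attained at k = 1)
  C[1][1] = min over k of (A[1][0] + B[0][1] = 3 + 6 = 9, A[1][1] + B[1][1] = 10 + 0 = 10, A[1][2] + B[2][1] = 0 + -1 = -1) = -1 (attained at k = 2)
  C[1][2] = min over k of (A[1][0] + B[0][2] = 3 + 5 = 8, A[1][1] + B[1][2] = 10 + 6 = 16, A[1][2] + B[2][2] = 0 + 9 = 9) = 8 (attained at k = 0)
  C[2][0] = min over k of (A[2][0] + B[0][0] = -1 + 7 = 6, A[2][1] + B[1][0] = -4 + -1 = -5, A[2][2] + B[2][0] = -1 + 9 = 8) = -5 (attained at k = 1)
  C[2][1] = min over k of (A[2][0] + B[0][1] = -1 + 6 = 5, A[2][1] + B[1][1] = -4 + 0 = -4, A[2][2] + B[2][1] = -1 + -1 = -2) = -4 (attained at k = 1)
  C[2][2] = min over k of (A[2][0] + B[0][2] = -1 + 5 = 4, A[2][1] + B[1][2] = -4 + 6 = 2, A[2][2] + B[2][2] = -1 + 9 = 8) = 2 (attained at k = 1)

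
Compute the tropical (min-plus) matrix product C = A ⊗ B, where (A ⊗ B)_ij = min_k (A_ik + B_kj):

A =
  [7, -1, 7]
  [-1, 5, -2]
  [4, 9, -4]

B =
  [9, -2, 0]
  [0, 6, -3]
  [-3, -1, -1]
A ⊗ B =
  [-1, 5, -4]
  [-5, -3, -3]
  [-7, -5, -5]

Apply the min-plus product entry-by-entry:
  C[0][0] = min over k of (A[0][0] + B[0][0] = 7 + 9 = 16, A[0][1] + B[1][0] = -1 + 0 = -1, A[0][2] + B[2][0] = 7 + -3 = 4) = -1 (attained at k = 1)
  C[0][1] = min over k of (A[0][0] + B[0][1] = 7 + -2 = 5, A[0][1] + B[1][1] = -1 + 6 = 5, A[0][2] + B[2][1] = 7 + -1 = 6) = 5 (attained at k = 0)
  C[0][2] = min over k of (A[0][0] + B[0][2] = 7 + 0 = 7, A[0][1] + B[1][2] = -1 + -3 = -4, A[0][2] + B[2][2] = 7 + -1 = 6) = -4 (attained at k = 1)
  C[1][0] = min over k of (A[1][0] + B[0][0] = -1 + 9 = 8, A[1][1] + B[1][0] = 5 + 0 = 5, A[1][2] + B[2][0] = -2 + -3 = -5) = -5 (attained at k = 2)
  C[1][1] = min over k of (A[1][0] + B[0][1] = -1 + -2 = -3, A[1][1] + B[1][1] = 5 + 6 = 11, A[1][2] + B[2][1] = -2 + -1 = -3) = -3 (attained at k = 0)
  C[1][2] = min over k of (A[1][0] + B[0][2] = -1 + 0 = -1, A[1][1] + B[1][2] = 5 + -3 = 2, A[1][2] + B[2][2] = -2 + -1 = -3) = -3 (attained at k = 2)
  C[2][0] = min over k of (A[2][0] + B[0][0] = 4 + 9 = 13, A[2][1] + B[1][0] = 9 + 0 = 9, A[2][2] + B[2][0] = -4 + -3 = -7) = -7 (attained at k = 2)
  C[2][1] = min over k of (A[2][0] + B[0][1] = 4 + -2 = 2, A[2][1] + B[1][1] = 9 + 6 = 15, A[2][2] + B[2][1] = -4 + -1 = -5) = -5 (attained at k = 2)
  C[2][2] = min over k of (A[2][0] + B[0][2] = 4 + 0 = 4, A[2][1] + B[1][2] = 9 + -3 = 6, A[2][2] + B[2][2] = -4 + -1 = -5) = -5 (attained at k = 2)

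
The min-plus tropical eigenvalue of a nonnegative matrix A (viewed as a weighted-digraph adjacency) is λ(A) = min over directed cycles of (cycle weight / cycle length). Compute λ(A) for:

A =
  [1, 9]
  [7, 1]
λ(A) = 1

Enumerate directed cycles and compute their means (weight / length). Sample:
  cycle 0 → 0: weight = 1, length = 1, mean = 1/1 ≈ 1.000
  cycle 1 → 1: weight = 1, length = 1, mean = 1/1 ≈ 1.000
  cycle 0 → 1 → 0: weight = 16, length = 2, mean = 16/2 ≈ 8.000
  cycle 1 → 0 → 1: weight = 16, length = 2, mean = 16/2 ≈ 8.000
Minimum mean = 1.000, attained e.g. along the cycle 0 → 0 with weight 1 and length 1. So λ(A) = 1/1 = 1.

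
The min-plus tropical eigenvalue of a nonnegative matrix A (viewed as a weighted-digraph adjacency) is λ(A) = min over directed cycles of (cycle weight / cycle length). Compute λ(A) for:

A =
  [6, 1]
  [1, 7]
λ(A) = 1

Enumerate directed cycles and compute their means (weight / length). Sample:
  cycle 0 → 0: weight = 6, length = 1, mean = 6/1 ≈ 6.000
  cycle 1 → 1: weight = 7, length = 1, mean = 7/1 ≈ 7.000
  cycle 0 → 1 → 0: weight = 2, length = 2, mean = 2/2 ≈ 1.000
  cycle 1 → 0 → 1: weight = 2, length = 2, mean = 2/2 ≈ 1.000
Minimum mean = 1.000, attained e.g. along the cycle 0 → 1 → 0 with weight 2 and length 2. So λ(A) = 2/2 = 1.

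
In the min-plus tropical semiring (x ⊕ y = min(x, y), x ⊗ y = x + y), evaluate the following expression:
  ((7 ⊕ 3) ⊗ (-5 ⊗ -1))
((7 ⊕ 3) ⊗ (-5 ⊗ -1)) = -3

Expand innermost to outermost. Recall ⊕ takes the minimum of its arguments and ⊗ takes their sum. Working out the expression ((7 ⊕ 3) ⊗ (-5 ⊗ -1)) gives -3.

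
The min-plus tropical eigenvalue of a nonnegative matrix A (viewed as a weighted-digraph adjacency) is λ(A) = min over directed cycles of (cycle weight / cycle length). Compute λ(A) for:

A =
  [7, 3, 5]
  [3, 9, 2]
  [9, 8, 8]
λ(A) = 3

Enumerate directed cycles and compute their means (weight / length). Sample:
  cycle 0 → 0: weight = 7, length = 1, mean = 7/1 ≈ 7.000
  cycle 1 → 1: weight = 9, length = 1, mean = 9/1 ≈ 9.000
  cycle 2 → 2: weight = 8, length = 1, mean = 8/1 ≈ 8.000
  cycle 0 → 1 → 0: weight = 6, length = 2, mean = 6/2 ≈ 3.000
  cycle 0 → 2 → 0: weight = 14, length = 2, mean = 14/2 ≈ 7.000
  cycle 1 → 0 → 1: weight = 6, length = 2, mean = 6/2 ≈ 3.000
Minimum mean = 3.000, attained e.g. along the cycle 0 → 1 → 0 with weight 6 and length 2. So λ(A) = 6/2 = 3.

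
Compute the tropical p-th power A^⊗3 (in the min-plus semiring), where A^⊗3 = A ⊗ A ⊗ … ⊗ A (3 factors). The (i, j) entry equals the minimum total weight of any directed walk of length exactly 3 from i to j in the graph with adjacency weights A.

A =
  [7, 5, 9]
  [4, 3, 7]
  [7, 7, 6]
A^⊗3 =
  [12, 11, 15]
  [10, 9, 13]
  [14, 13, 17]

Each entry (A^⊗3)_ij equals the minimum over all length-3 walks i = v_0 → v_1 → … → v_3 = j of Σ_t A[v_t][v_{t+1}]. For example, for (i, j) = (0, 2) we minimise over 9 possible intermediate vertex sequences; the minimum is 15, attained along the walk 0 → 1 → 1 → 2.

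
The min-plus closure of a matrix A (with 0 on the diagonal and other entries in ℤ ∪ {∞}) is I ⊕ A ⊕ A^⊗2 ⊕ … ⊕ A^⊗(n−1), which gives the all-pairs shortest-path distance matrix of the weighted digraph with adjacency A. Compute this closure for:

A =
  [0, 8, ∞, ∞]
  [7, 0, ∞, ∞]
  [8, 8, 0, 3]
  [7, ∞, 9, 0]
Closure =
  [0, 8, ∞, ∞]
  [7, 0, ∞, ∞]
  [8, 8, 0, 3]
  [7, 15, 9, 0]

This is the Floyd-Warshall all-pairs shortest-path computation. For each intermediate vertex k = 0, 1, …, 3, update dist[i][j] ← min(dist[i][j], dist[i][k] + dist[k][j]). The final matrix gives, for each (i, j), the minimum total weight of any directed path from i to j (possibly empty when i = j).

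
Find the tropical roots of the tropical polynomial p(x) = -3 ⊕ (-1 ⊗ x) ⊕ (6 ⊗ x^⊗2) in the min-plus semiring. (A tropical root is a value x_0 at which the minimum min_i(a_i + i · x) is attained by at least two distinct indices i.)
Roots: {-7, -2}

Each tropical root is a break point of the lower envelope of the lines y = a_i + i · x (there are 3 lines, with slopes 0, 1, ..., 2). Only the lines that attain the minimum somewhere contribute to roots; other lines are dominated. Here the surviving (envelope) indices are i = 2, i = 1, i = 0.
Intersections between consecutive envelope lines give the roots: for adjacent envelope indices i < j the intersection is x = (a_i − a_j) / (j − i). Reading off the sorted break points: {-7, -2}.
Verification: at each break x_0, at least two indices attain the minimum of min_i(a_i + i · x_0).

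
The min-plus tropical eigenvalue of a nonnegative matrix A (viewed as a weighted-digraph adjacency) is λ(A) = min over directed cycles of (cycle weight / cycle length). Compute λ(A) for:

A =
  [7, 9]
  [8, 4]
λ(A) = 4

Enumerate directed cycles and compute their means (weight / length). Sample:
  cycle 0 → 0: weight = 7, length = 1, mean = 7/1 ≈ 7.000
  cycle 1 → 1: weight = 4, length = 1, mean = 4/1 ≈ 4.000
  cycle 0 → 1 → 0: weight = 17, length = 2, mean = 17/2 ≈ 8.500
  cycle 1 → 0 → 1: weight = 17, length = 2, mean = 17/2 ≈ 8.500
Minimum mean = 4.000, attained e.g. along the cycle 1 → 1 with weight 4 and length 1. So λ(A) = 4/1 = 4.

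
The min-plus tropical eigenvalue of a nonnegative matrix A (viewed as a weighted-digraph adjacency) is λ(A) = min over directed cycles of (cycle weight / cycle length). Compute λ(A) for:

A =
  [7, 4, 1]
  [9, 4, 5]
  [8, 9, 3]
λ(A) = 3

Enumerate directed cycles and compute their means (weight / length). Sample:
  cycle 0 → 0: weight = 7, length = 1, mean = 7/1 ≈ 7.000
  cycle 1 → 1: weight = 4, length = 1, mean = 4/1 ≈ 4.000
  cycle 2 → 2: weight = 3, length = 1, mean = 3/1 ≈ 3.000
  cycle 0 → 1 → 0: weight = 13, length = 2, mean = 13/2 ≈ 6.500
  cycle 0 → 2 → 0: weight = 9, length = 2, mean = 9/2 ≈ 4.500
  cycle 1 → 0 → 1: weight = 13, length = 2, mean = 13/2 ≈ 6.500
Minimum mean = 3.000, attained e.g. along the cycle 2 → 2 with weight 3 and length 1. So λ(A) = 3/1 = 3.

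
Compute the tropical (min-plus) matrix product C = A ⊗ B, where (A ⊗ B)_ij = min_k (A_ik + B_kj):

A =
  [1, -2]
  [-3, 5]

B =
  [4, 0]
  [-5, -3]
A ⊗ B =
  [-7, -5]
  [0, -3]

Apply the min-plus product entry-by-entry:
  C[0][0] = min over k of (A[0][0] + B[0][0] = 1 + 4 = 5, A[0][1] + B[1][0] = -2 + -5 = -7) = -7 (attained at k = 1)
  C[0][1] = min over k of (A[0][0] + B[0][1] = 1 + 0 = 1, A[0][1] + B[1][1] = -2 + -3 = -5) = -5 (attained at k = 1)
  C[1][0] = min over k of (A[1][0] + B[0][0] = -3 + 4 = 1, A[1][1] + B[1][0] = 5 + -5 = 0) = 0 (attained at k = 1)
  C[1][1] = min over k of (A[1][0] + B[0][1] = -3 + 0 = -3, A[1][1] + B[1][1] = 5 + -3 = 2) = -3 (attained at k = 0)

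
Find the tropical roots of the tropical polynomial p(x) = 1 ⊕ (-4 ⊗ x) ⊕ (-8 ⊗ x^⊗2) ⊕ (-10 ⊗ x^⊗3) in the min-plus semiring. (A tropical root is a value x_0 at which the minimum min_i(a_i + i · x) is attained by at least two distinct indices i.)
Roots: {2, 4, 5}

Each tropical root is a break point of the lower envelope of the lines y = a_i + i · x (there are 4 lines, with slopes 0, 1, ..., 3). Only the lines that attain the minimum somewhere contribute to roots; other lines are dominated. Here the surviving (envelope) indices are i = 3, i = 2, i = 1, i = 0.
Intersections between consecutive envelope lines give the roots: for adjacent envelope indices i < j the intersection is x = (a_i − a_j) / (j − i). Reading off the sorted break points: {2, 4, 5}.
Verification: at each break x_0, at least two indices attain the minimum of min_i(a_i + i · x_0).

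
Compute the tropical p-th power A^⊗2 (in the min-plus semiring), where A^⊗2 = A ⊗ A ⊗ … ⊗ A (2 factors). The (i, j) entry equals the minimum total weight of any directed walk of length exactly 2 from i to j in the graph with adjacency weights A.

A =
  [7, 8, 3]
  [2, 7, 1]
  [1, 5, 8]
A^⊗2 =
  [4, 8, 9]
  [2, 6, 5]
  [7, 9, 4]

Each entry (A^⊗2)_ij equals the minimum over all length-2 walks i = v_0 → v_1 → … → v_2 = j of Σ_t A[v_t][v_{t+1}]. For example, for (i, j) = (0, 2) we minimise over 3 possible intermediate vertex sequences; the minimum is 9, attained along the walk 0 → 1 → 2.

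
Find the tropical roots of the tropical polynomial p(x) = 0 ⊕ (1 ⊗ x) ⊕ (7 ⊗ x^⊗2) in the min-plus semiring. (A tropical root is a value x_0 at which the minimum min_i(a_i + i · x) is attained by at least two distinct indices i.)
Roots: {-6, -1}

Each tropical root is a break point of the lower envelope of the lines y = a_i + i · x (there are 3 lines, with slopes 0, 1, ..., 2). Only the lines that attain the minimum somewhere contribute to roots; other lines are dominated. Here the surviving (envelope) indices are i = 2, i = 1, i = 0.
Intersections between consecutive envelope lines give the roots: for adjacent envelope indices i < j the intersection is x = (a_i − a_j) / (j − i). Reading off the sorted break points: {-6, -1}.
Verification: at each break x_0, at least two indices attain the minimum of min_i(a_i + i · x_0).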